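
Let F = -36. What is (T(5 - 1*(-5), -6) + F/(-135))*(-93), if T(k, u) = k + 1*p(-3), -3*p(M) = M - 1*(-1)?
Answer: -5084/5 ≈ -1016.8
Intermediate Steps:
p(M) = -⅓ - M/3 (p(M) = -(M - 1*(-1))/3 = -(M + 1)/3 = -(1 + M)/3 = -⅓ - M/3)
T(k, u) = ⅔ + k (T(k, u) = k + 1*(-⅓ - ⅓*(-3)) = k + 1*(-⅓ + 1) = k + 1*(⅔) = k + ⅔ = ⅔ + k)
(T(5 - 1*(-5), -6) + F/(-135))*(-93) = ((⅔ + (5 - 1*(-5))) - 36/(-135))*(-93) = ((⅔ + (5 + 5)) - 36*(-1/135))*(-93) = ((⅔ + 10) + 4/15)*(-93) = (32/3 + 4/15)*(-93) = (164/15)*(-93) = -5084/5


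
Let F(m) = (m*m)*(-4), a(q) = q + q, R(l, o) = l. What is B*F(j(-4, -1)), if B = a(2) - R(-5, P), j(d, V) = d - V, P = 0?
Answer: -324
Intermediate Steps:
a(q) = 2*q
F(m) = -4*m² (F(m) = m²*(-4) = -4*m²)
B = 9 (B = 2*2 - 1*(-5) = 4 + 5 = 9)
B*F(j(-4, -1)) = 9*(-4*(-4 - 1*(-1))²) = 9*(-4*(-4 + 1)²) = 9*(-4*(-3)²) = 9*(-4*9) = 9*(-36) = -324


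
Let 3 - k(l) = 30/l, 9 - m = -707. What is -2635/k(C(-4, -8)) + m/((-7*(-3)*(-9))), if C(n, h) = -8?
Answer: -24832/63 ≈ -394.16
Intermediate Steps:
m = 716 (m = 9 - 1*(-707) = 9 + 707 = 716)
k(l) = 3 - 30/l
-2635/k(C(-4, -8)) + m/((-7*(-3)*(-9))) = -2635/(3 - 30/(-8)) + 716/((-7*(-3)*(-9))) = -2635/(3 - 30*(-⅛)) + 716/((21*(-9))) = -2635/(3 + 15/4) + 716/(-189) = -2635/27/4 + 716*(-1/189) = -2635*4/27 - 716/189 = -10540/27 - 716/189 = -24832/63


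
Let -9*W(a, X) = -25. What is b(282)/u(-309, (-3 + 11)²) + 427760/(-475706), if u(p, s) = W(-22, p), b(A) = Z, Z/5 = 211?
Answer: 450613447/1189265 ≈ 378.90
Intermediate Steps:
Z = 1055 (Z = 5*211 = 1055)
W(a, X) = 25/9 (W(a, X) = -⅑*(-25) = 25/9)
b(A) = 1055
u(p, s) = 25/9
b(282)/u(-309, (-3 + 11)²) + 427760/(-475706) = 1055/(25/9) + 427760/(-475706) = 1055*(9/25) + 427760*(-1/475706) = 1899/5 - 213880/237853 = 450613447/1189265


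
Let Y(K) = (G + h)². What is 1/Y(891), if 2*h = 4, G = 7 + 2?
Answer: 1/121 ≈ 0.0082645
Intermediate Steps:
G = 9
h = 2 (h = (½)*4 = 2)
Y(K) = 121 (Y(K) = (9 + 2)² = 11² = 121)
1/Y(891) = 1/121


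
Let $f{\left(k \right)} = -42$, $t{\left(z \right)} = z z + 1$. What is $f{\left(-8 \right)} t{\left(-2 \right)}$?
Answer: $-210$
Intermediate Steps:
$t{\left(z \right)} = 1 + z^{2}$ ($t{\left(z \right)} = z^{2} + 1 = 1 + z^{2}$)
$f{\left(-8 \right)} t{\left(-2 \right)} = - 42 \left(1 + \left(-2\right)^{2}\right) = - 42 \left(1 + 4\right) = \left(-42\right) 5 = -210$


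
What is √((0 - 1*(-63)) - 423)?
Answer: 6*I*√10 ≈ 18.974*I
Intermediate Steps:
√((0 - 1*(-63)) - 423) = √((0 + 63) - 423) = √(63 - 423) = √(-360) = 6*I*√10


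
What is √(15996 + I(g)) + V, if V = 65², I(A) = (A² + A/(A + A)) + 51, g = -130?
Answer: 4225 + √131790/2 ≈ 4406.5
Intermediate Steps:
I(A) = 103/2 + A² (I(A) = (A² + A/((2*A))) + 51 = (A² + (1/(2*A))*A) + 51 = (A² + ½) + 51 = (½ + A²) + 51 = 103/2 + A²)
V = 4225
√(15996 + I(g)) + V = √(15996 + (103/2 + (-130)²)) + 4225 = √(15996 + (103/2 + 16900)) + 4225 = √(15996 + 33903/2) + 4225 = √(65895/2) + 4225 = √131790/2 + 4225 = 4225 + √131790/2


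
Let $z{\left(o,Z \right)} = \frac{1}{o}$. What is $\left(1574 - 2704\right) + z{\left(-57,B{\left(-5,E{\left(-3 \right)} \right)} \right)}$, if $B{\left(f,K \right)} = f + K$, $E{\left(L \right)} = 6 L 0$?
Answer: $- \frac{64411}{57} \approx -1130.0$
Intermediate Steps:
$E{\left(L \right)} = 0$
$B{\left(f,K \right)} = K + f$
$\left(1574 - 2704\right) + z{\left(-57,B{\left(-5,E{\left(-3 \right)} \right)} \right)} = \left(1574 - 2704\right) + \frac{1}{-57} = -1130 - \frac{1}{57} = - \frac{64411}{57}$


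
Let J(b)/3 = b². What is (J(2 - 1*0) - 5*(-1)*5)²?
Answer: 1369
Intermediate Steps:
J(b) = 3*b²
(J(2 - 1*0) - 5*(-1)*5)² = (3*(2 - 1*0)² - 5*(-1)*5)² = (3*(2 + 0)² + 5*5)² = (3*2² + 25)² = (3*4 + 25)² = (12 + 25)² = 37² = 1369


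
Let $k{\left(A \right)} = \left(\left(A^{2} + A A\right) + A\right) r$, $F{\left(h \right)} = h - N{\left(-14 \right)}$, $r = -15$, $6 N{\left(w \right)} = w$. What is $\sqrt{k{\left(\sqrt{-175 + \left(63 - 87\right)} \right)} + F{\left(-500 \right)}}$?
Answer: $\frac{\sqrt{49251 - 135 i \sqrt{199}}}{3} \approx 73.989 - 1.4299 i$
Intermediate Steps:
$N{\left(w \right)} = \frac{w}{6}$
$F{\left(h \right)} = \frac{7}{3} + h$ ($F{\left(h \right)} = h - \frac{1}{6} \left(-14\right) = h - - \frac{7}{3} = h + \frac{7}{3} = \frac{7}{3} + h$)
$k{\left(A \right)} = - 30 A^{2} - 15 A$ ($k{\left(A \right)} = \left(\left(A^{2} + A A\right) + A\right) \left(-15\right) = \left(\left(A^{2} + A^{2}\right) + A\right) \left(-15\right) = \left(2 A^{2} + A\right) \left(-15\right) = \left(A + 2 A^{2}\right) \left(-15\right) = - 30 A^{2} - 15 A$)
$\sqrt{k{\left(\sqrt{-175 + \left(63 - 87\right)} \right)} + F{\left(-500 \right)}} = \sqrt{- 15 \sqrt{-175 + \left(63 - 87\right)} \left(1 + 2 \sqrt{-175 + \left(63 - 87\right)}\right) + \left(\frac{7}{3} - 500\right)} = \sqrt{- 15 \sqrt{-175 - 24} \left(1 + 2 \sqrt{-175 - 24}\right) - \frac{1493}{3}} = \sqrt{- 15 \sqrt{-199} \left(1 + 2 \sqrt{-199}\right) - \frac{1493}{3}} = \sqrt{- 15 i \sqrt{199} \left(1 + 2 i \sqrt{199}\right) - \frac{1493}{3}} = \sqrt{- \frac{1493}{3} - 15 i \sqrt{199} \left(1 + 2 i \sqrt{199}\right)}$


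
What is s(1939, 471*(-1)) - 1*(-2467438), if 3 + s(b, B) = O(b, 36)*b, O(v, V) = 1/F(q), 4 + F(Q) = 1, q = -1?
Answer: 7400366/3 ≈ 2.4668e+6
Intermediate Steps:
F(Q) = -3 (F(Q) = -4 + 1 = -3)
O(v, V) = -1/3 (O(v, V) = 1/(-3) = -1/3)
s(b, B) = -3 - b/3
s(1939, 471*(-1)) - 1*(-2467438) = (-3 - 1/3*1939) - 1*(-2467438) = (-3 - 1939/3) + 2467438 = -1948/3 + 2467438 = 7400366/3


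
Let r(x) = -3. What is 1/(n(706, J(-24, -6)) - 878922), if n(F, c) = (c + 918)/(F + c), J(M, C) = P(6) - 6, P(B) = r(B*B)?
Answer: -697/612607725 ≈ -1.1378e-6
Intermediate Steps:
P(B) = -3
J(M, C) = -9 (J(M, C) = -3 - 6 = -9)
n(F, c) = (918 + c)/(F + c)
1/(n(706, J(-24, -6)) - 878922) = 1/((918 - 9)/(706 - 9) - 878922) = 1/(909/697 - 878922) = 1/(-612607725/697) = -697/612607725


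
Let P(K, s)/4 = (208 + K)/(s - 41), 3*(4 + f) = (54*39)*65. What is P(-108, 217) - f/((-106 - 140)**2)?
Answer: 505507/332838 ≈ 1.5188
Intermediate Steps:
f = 45626 (f = -4 + ((54*39)*65)/3 = -4 + (2106*65)/3 = -4 + (1/3)*136890 = -4 + 45630 = 45626)
P(K, s) = 4*(208 + K)/(-41 + s) (P(K, s) = 4*((208 + K)/(s - 41)) = 4*((208 + K)/(-41 + s)) = 4*(208 + K)/(-41 + s))
P(-108, 217) - f/((-106 - 140)**2) = 4*(208 - 108)/(-41 + 217) - 45626/((-106 - 140)**2) = 4*100/176 - 45626/((-246)**2) = 4*(1/176)*100 - 45626/60516 = 25/11 - 45626/60516 = 25/11 - 1*22813/30258 = 25/11 - 22813/30258 = 505507/332838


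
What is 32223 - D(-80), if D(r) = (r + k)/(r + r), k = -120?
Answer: 128887/4 ≈ 32222.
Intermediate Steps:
D(r) = (-120 + r)/(2*r) (D(r) = (r - 120)/(r + r) = (-120 + r)/((2*r)) = (-120 + r)*(1/(2*r)) = (-120 + r)/(2*r))
32223 - D(-80) = 32223 - (-120 - 80)/(2*(-80)) = 32223 - (-1)*(-200)/(2*80) = 32223 - 1*5/4 = 32223 - 5/4 = 128887/4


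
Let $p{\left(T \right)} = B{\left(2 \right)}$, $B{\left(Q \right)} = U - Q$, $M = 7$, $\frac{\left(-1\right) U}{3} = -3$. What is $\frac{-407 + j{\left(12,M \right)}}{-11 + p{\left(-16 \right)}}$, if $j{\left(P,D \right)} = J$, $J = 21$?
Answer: $\frac{193}{2} \approx 96.5$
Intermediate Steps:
$U = 9$ ($U = \left(-3\right) \left(-3\right) = 9$)
$j{\left(P,D \right)} = 21$
$B{\left(Q \right)} = 9 - Q$
$p{\left(T \right)} = 7$ ($p{\left(T \right)} = 9 - 2 = 7$)
$\frac{-407 + j{\left(12,M \right)}}{-11 + p{\left(-16 \right)}} = \frac{-407 + 21}{-11 + 7} = - \frac{386}{-4} = \left(-386\right) \left(- \frac{1}{4}\right) = \frac{193}{2}$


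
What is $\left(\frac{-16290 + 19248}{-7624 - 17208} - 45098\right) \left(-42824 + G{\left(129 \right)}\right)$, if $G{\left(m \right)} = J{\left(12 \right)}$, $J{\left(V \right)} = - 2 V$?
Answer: $\frac{749757312733}{388} \approx 1.9324 \cdot 10^{9}$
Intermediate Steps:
$G{\left(m \right)} = -24$ ($G{\left(m \right)} = \left(-2\right) 12 = -24$)
$\left(\frac{-16290 + 19248}{-7624 - 17208} - 45098\right) \left(-42824 + G{\left(129 \right)}\right) = \left(\frac{-16290 + 19248}{-7624 - 17208} - 45098\right) \left(-42824 - 24\right) = \left(\frac{2958}{-24832} - 45098\right) \left(-42848\right) = \left(2958 \left(- \frac{1}{24832}\right) - 45098\right) \left(-42848\right) = \left(- \frac{1479}{12416} - 45098\right) \left(-42848\right) = \left(- \frac{559938247}{12416}\right) \left(-42848\right) = \frac{749757312733}{388}$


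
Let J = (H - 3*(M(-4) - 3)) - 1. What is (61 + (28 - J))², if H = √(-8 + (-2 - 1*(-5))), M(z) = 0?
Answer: (81 - I*√5)² ≈ 6556.0 - 362.24*I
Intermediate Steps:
H = I*√5 (H = √(-8 + (-2 + 5)) = √(-8 + 3) = √(-5) = I*√5 ≈ 2.2361*I)
J = 8 + I*√5 (J = (I*√5 - 3*(0 - 3)) - 1 = (I*√5 - 3*(-3)) - 1 = (I*√5 + 9) - 1 = (9 + I*√5) - 1 = 8 + I*√5 ≈ 8.0 + 2.2361*I)
(61 + (28 - J))² = (61 + (28 - (8 + I*√5)))² = (61 + (28 + (-8 - I*√5)))² = (61 + (20 - I*√5))² = (81 - I*√5)²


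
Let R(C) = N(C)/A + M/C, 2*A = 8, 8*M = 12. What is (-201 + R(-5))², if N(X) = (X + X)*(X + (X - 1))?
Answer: 755161/25 ≈ 30206.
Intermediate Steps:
M = 3/2 (M = (⅛)*12 = 3/2 ≈ 1.5000)
N(X) = 2*X*(-1 + 2*X) (N(X) = (2*X)*(X + (-1 + X)) = (2*X)*(-1 + 2*X) = 2*X*(-1 + 2*X))
A = 4 (A = (½)*8 = 4)
R(C) = 3/(2*C) + C*(-1 + 2*C)/2 (R(C) = (2*C*(-1 + 2*C))/4 + 3/(2*C) = (2*C*(-1 + 2*C))*(¼) + 3/(2*C) = C*(-1 + 2*C)/2 + 3/(2*C) = 3/(2*C) + C*(-1 + 2*C)/2)
(-201 + R(-5))² = (-201 + ((-5)² - ½*(-5) + (3/2)/(-5)))² = (-201 + (25 + 5/2 + (3/2)*(-⅕)))² = (-201 + (25 + 5/2 - 3/10))² = (-201 + 136/5)² = (-869/5)² = 755161/25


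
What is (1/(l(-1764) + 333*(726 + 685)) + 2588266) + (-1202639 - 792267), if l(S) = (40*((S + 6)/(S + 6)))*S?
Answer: 236930428081/399303 ≈ 5.9336e+5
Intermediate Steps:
l(S) = 40*S (l(S) = (40*((6 + S)/(6 + S)))*S = (40*1)*S = 40*S)
(1/(l(-1764) + 333*(726 + 685)) + 2588266) + (-1202639 - 792267) = (1/(40*(-1764) + 333*(726 + 685)) + 2588266) + (-1202639 - 792267) = (1/(-70560 + 333*1411) + 2588266) - 1994906 = (1/(-70560 + 469863) + 2588266) - 1994906 = (1/399303 + 2588266) - 1994906 = 1033502378599/399303 - 1994906 = 236930428081/399303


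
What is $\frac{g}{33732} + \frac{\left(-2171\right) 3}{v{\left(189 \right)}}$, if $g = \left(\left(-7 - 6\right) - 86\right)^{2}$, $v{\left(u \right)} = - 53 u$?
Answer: $\frac{11773079}{12514572} \approx 0.94075$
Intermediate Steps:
$g = 9801$ ($g = \left(-13 - 86\right)^{2} = \left(-99\right)^{2} = 9801$)
$\frac{g}{33732} + \frac{\left(-2171\right) 3}{v{\left(189 \right)}} = \frac{9801}{33732} + \frac{\left(-2171\right) 3}{\left(-53\right) 189} = 9801 \cdot \frac{1}{33732} - \frac{6513}{-10017} = \frac{1089}{3748} - - \frac{2171}{3339} = \frac{1089}{3748} + \frac{2171}{3339} = \frac{11773079}{12514572}$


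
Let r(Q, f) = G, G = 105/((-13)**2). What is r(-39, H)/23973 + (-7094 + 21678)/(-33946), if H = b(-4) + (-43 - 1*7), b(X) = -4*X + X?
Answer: -9847098813/22921680067 ≈ -0.42960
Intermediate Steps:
b(X) = -3*X
H = -38 (H = -3*(-4) + (-43 - 1*7) = 12 + (-43 - 7) = 12 - 50 = -38)
G = 105/169 ≈ 0.62130
r(Q, f) = 105/169
r(-39, H)/23973 + (-7094 + 21678)/(-33946) = (105/169)/23973 + (-7094 + 21678)/(-33946) = (105/169)*(1/23973) + 14584*(-1/33946) = 35/1350479 - 7292/16973 = -9847098813/22921680067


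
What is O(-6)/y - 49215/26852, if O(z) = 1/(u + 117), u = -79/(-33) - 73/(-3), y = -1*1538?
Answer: -59835203321/32646366228 ≈ -1.8328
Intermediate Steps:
y = -1538
u = 294/11 (u = -79*(-1/33) - 73*(-1/3) = 79/33 + 73/3 = 294/11 ≈ 26.727)
O(z) = 11/1581 (O(z) = 1/(294/11 + 117) = 1/(1581/11) = 11/1581)
O(-6)/y - 49215/26852 = (11/1581)/(-1538) - 49215/26852 = (11/1581)*(-1/1538) - 49215*1/26852 = -11/2431578 - 49215/26852 = -59835203321/32646366228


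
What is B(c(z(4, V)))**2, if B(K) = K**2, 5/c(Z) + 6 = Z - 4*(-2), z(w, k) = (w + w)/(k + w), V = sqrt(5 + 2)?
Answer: 514480625/168896016 + 11515625*sqrt(7)/10556001 ≈ 5.9324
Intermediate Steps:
V = sqrt(7) ≈ 2.6458
z(w, k) = 2*w/(k + w) (z(w, k) = (2*w)/(k + w) = 2*w/(k + w))
c(Z) = 5/(2 + Z) (c(Z) = 5/(-6 + (Z - 4*(-2))) = 5/(-6 + (Z + 8)) = 5/(-6 + (8 + Z)) = 5/(2 + Z))
B(c(z(4, V)))**2 = ((5/(2 + 2*4/(sqrt(7) + 4)))**2)**2 = ((5/(2 + 2*4/(4 + sqrt(7))))**2)**2 = ((5/(2 + 8/(4 + sqrt(7))))**2)**2 = (25/(2 + 8/(4 + sqrt(7)))**2)**2 = 625/(2 + 8/(4 + sqrt(7)))**4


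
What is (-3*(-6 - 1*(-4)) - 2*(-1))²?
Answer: 64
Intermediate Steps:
(-3*(-6 - 1*(-4)) - 2*(-1))² = (-3*(-6 + 4) + 2)² = (-3*(-2) + 2)² = (6 + 2)² = 8² = 64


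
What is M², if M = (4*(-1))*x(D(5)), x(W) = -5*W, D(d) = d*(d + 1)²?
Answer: 12960000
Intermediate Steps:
D(d) = d*(1 + d)²
M = 3600 (M = (4*(-1))*(-25*(1 + 5)²) = -(-20)*5*6² = -(-20)*5*36 = -(-20)*180 = -4*(-900) = 3600)
M² = 3600² = 12960000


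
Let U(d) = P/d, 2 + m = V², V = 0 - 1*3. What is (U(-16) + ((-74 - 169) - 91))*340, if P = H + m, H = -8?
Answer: -454155/4 ≈ -1.1354e+5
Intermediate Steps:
V = -3 (V = 0 - 3 = -3)
m = 7 (m = -2 + (-3)² = -2 + 9 = 7)
P = -1 (P = -8 + 7 = -1)
U(d) = -1/d
(U(-16) + ((-74 - 169) - 91))*340 = (-1/(-16) + ((-74 - 169) - 91))*340 = (-1*(-1/16) + (-243 - 91))*340 = (1/16 - 334)*340 = -5343/16*340 = -454155/4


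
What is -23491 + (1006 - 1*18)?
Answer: -22503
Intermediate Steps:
-23491 + (1006 - 1*18) = -23491 + (1006 - 18) = -23491 + 988 = -22503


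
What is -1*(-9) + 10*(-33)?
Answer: -321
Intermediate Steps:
-1*(-9) + 10*(-33) = 9 - 330 = -321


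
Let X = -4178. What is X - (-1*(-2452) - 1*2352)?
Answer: -4278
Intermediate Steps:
X - (-1*(-2452) - 1*2352) = -4178 - (-1*(-2452) - 1*2352) = -4178 - (2452 - 2352) = -4178 - 1*100 = -4178 - 100 = -4278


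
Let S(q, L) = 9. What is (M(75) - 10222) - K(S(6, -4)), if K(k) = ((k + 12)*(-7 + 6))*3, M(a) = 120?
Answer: -10039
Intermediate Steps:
K(k) = -36 - 3*k (K(k) = ((12 + k)*(-1))*3 = (-12 - k)*3 = -36 - 3*k)
(M(75) - 10222) - K(S(6, -4)) = (120 - 10222) - (-36 - 3*9) = -10102 - (-36 - 27) = -10102 - 1*(-63) = -10102 + 63 = -10039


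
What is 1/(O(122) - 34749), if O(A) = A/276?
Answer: -138/4795301 ≈ -2.8778e-5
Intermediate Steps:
O(A) = A/276 (O(A) = A*(1/276) = A/276)
1/(O(122) - 34749) = 1/((1/276)*122 - 34749) = 1/(61/138 - 34749) = 1/(-4795301/138) = -138/4795301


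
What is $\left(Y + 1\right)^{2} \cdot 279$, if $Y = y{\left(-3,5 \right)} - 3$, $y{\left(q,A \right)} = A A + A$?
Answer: $218736$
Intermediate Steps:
$y{\left(q,A \right)} = A + A^{2}$ ($y{\left(q,A \right)} = A^{2} + A = A + A^{2}$)
$Y = 27$ ($Y = 5 \left(1 + 5\right) - 3 = 5 \cdot 6 - 3 = 30 - 3 = 27$)
$\left(Y + 1\right)^{2} \cdot 279 = \left(27 + 1\right)^{2} \cdot 279 = 28^{2} \cdot 279 = 784 \cdot 279 = 218736$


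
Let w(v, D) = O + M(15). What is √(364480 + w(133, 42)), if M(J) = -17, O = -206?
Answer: 9*√4497 ≈ 603.54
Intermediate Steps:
w(v, D) = -223 (w(v, D) = -206 - 17 = -223)
√(364480 + w(133, 42)) = √(364480 - 223) = √364257 = 9*√4497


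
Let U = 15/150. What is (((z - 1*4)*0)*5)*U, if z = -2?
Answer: 0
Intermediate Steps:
U = 1/10 (U = 15*(1/150) = 1/10 ≈ 0.10000)
(((z - 1*4)*0)*5)*U = (((-2 - 1*4)*0)*5)*(1/10) = (((-2 - 4)*0)*5)*(1/10) = (-6*0*5)*(1/10) = (0*5)*(1/10) = 0*(1/10) = 0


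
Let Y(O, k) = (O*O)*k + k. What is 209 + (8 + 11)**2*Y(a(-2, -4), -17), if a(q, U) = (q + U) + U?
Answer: -619628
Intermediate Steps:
a(q, U) = q + 2*U (a(q, U) = (U + q) + U = q + 2*U)
Y(O, k) = k + k*O**2 (Y(O, k) = O**2*k + k = k*O**2 + k = k + k*O**2)
209 + (8 + 11)**2*Y(a(-2, -4), -17) = 209 + (8 + 11)**2*(-17*(1 + (-2 + 2*(-4))**2)) = 209 + 19**2*(-17*(1 + (-2 - 8)**2)) = 209 + 361*(-17*(1 + (-10)**2)) = 209 + 361*(-17*(1 + 100)) = 209 + 361*(-17*101) = 209 + 361*(-1717) = 209 - 619837 = -619628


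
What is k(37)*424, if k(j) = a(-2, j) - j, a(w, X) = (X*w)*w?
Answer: 47064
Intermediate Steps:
a(w, X) = X*w²
k(j) = 3*j (k(j) = j*(-2)² - j = j*4 - j = 4*j - j = 3*j)
k(37)*424 = (3*37)*424 = 111*424 = 47064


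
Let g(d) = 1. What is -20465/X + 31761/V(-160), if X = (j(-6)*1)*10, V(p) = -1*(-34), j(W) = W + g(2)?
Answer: 114193/85 ≈ 1343.4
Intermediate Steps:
j(W) = 1 + W (j(W) = W + 1 = 1 + W)
V(p) = 34
X = -50 (X = ((1 - 6)*1)*10 = -5*1*10 = -5*10 = -50)
-20465/X + 31761/V(-160) = -20465/(-50) + 31761/34 = -20465*(-1/50) + 31761*(1/34) = 4093/10 + 31761/34 = 114193/85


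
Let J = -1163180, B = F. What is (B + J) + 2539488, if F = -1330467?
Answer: 45841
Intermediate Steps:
B = -1330467
(B + J) + 2539488 = (-1330467 - 1163180) + 2539488 = -2493647 + 2539488 = 45841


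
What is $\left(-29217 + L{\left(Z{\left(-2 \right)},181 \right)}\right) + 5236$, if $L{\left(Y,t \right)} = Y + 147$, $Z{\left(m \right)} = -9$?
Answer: $-23843$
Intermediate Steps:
$L{\left(Y,t \right)} = 147 + Y$
$\left(-29217 + L{\left(Z{\left(-2 \right)},181 \right)}\right) + 5236 = \left(-29217 + \left(147 - 9\right)\right) + 5236 = \left(-29217 + 138\right) + 5236 = -29079 + 5236 = -23843$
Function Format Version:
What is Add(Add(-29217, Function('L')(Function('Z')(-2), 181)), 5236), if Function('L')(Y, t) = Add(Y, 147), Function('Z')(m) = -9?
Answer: -23843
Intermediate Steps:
Function('L')(Y, t) = Add(147, Y)
Add(Add(-29217, Function('L')(Function('Z')(-2), 181)), 5236) = Add(Add(-29217, Add(147, -9)), 5236) = Add(Add(-29217, 138), 5236) = Add(-29079, 5236) = -23843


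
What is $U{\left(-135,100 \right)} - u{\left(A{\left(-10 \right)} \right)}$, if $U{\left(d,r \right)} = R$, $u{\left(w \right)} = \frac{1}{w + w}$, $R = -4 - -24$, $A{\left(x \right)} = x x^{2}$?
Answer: $\frac{40001}{2000} \approx 20.0$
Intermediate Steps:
$A{\left(x \right)} = x^{3}$
$R = 20$ ($R = -4 + 24 = 20$)
$u{\left(w \right)} = \frac{1}{2 w}$
$U{\left(d,r \right)} = 20$
$U{\left(-135,100 \right)} - u{\left(A{\left(-10 \right)} \right)} = 20 - \frac{1}{2 \left(-10\right)^{3}} = 20 - \frac{1}{2 \left(-1000\right)} = 20 - \frac{1}{2} \left(- \frac{1}{1000}\right) = 20 - - \frac{1}{2000} = 20 + \frac{1}{2000} = \frac{40001}{2000}$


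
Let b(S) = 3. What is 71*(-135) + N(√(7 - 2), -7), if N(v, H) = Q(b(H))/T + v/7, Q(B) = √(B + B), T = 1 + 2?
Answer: -9585 + √6/3 + √5/7 ≈ -9583.9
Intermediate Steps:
T = 3
Q(B) = √2*√B (Q(B) = √(2*B) = √2*√B)
N(v, H) = √6/3 + v/7 (N(v, H) = (√2*√3)/3 + v/7 = √6*(⅓) + v*(⅐) = √6/3 + v/7)
71*(-135) + N(√(7 - 2), -7) = 71*(-135) + (√6/3 + √(7 - 2)/7) = -9585 + (√6/3 + √5/7) = -9585 + √6/3 + √5/7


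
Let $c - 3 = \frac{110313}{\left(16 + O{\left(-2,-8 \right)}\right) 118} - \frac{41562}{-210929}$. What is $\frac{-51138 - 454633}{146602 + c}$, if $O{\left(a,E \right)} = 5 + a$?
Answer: $- \frac{239180531162678}{69353279025671} \approx -3.4487$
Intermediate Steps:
$c = \frac{24780101235}{472902818}$ ($c = 3 - \left(- \frac{41562}{210929} - 110313 \frac{1}{118 \left(16 + \left(5 - 2\right)\right)}\right) = 3 - \left(- \frac{41562}{210929} - \frac{110313}{\left(16 + 3\right) 118}\right) = 3 + \left(\frac{110313}{19 \cdot 118} + \frac{41562}{210929}\right) = 3 + \left(\frac{110313}{2242} + \frac{41562}{210929}\right) = 3 + \frac{23361392781}{472902818} = \frac{24780101235}{472902818} \approx 52.4$)
$\frac{-51138 - 454633}{146602 + c} = \frac{-51138 - 454633}{146602 + \frac{24780101235}{472902818}} = - \frac{505771}{\frac{69353279025671}{472902818}} = \left(-505771\right) \frac{472902818}{69353279025671} = - \frac{239180531162678}{69353279025671}$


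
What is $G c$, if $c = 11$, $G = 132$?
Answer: $1452$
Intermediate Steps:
$G c = 132 \cdot 11 = 1452$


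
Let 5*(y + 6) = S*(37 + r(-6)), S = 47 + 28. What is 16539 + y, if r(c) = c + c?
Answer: 16908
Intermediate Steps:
r(c) = 2*c
S = 75
y = 369 (y = -6 + (75*(37 + 2*(-6)))/5 = -6 + (75*(37 - 12))/5 = -6 + (75*25)/5 = -6 + (⅕)*1875 = -6 + 375 = 369)
16539 + y = 16539 + 369 = 16908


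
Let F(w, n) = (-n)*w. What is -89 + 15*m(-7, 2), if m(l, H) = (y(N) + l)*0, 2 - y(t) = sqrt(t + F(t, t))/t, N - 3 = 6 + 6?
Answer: -89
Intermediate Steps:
N = 15 (N = 3 + (6 + 6) = 3 + 12 = 15)
F(w, n) = -n*w
y(t) = 2 - sqrt(t - t**2)/t (y(t) = 2 - sqrt(t - t*t)/t = 2 - sqrt(t - t**2)/t)
m(l, H) = 0 (m(l, H) = ((2 - 1*sqrt(15 - 1*15**2)/15) + l)*0 = ((2 - 1*1/15*sqrt(15 - 1*225)) + l)*0 = ((2 - 1*1/15*sqrt(15 - 225)) + l)*0 = ((2 - 1*1/15*sqrt(-210)) + l)*0 = ((2 - 1*1/15*I*sqrt(210)) + l)*0 = ((2 - I*sqrt(210)/15) + l)*0 = (2 + l - I*sqrt(210)/15)*0 = 0)
-89 + 15*m(-7, 2) = -89 + 15*0 = -89 + 0 = -89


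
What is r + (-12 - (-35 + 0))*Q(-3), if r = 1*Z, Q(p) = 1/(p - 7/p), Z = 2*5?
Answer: -49/2 ≈ -24.500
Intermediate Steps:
Z = 10
r = 10 (r = 1*10 = 10)
r + (-12 - (-35 + 0))*Q(-3) = 10 + (-12 - (-35 + 0))*(-3/(-7 + (-3)**2)) = 10 + (-12 - 1*(-35))*(-3/(-7 + 9)) = 10 + (-12 + 35)*(-3/2) = 10 + 23*(-3*1/2) = 10 + 23*(-3/2) = 10 - 69/2 = -49/2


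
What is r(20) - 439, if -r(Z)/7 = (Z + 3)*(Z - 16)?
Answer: -1083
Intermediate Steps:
r(Z) = -7*(-16 + Z)*(3 + Z) (r(Z) = -7*(Z + 3)*(Z - 16) = -7*(3 + Z)*(-16 + Z) = -7*(-16 + Z)*(3 + Z))
r(20) - 439 = (336 - 7*20² + 91*20) - 439 = (336 - 7*400 + 1820) - 439 = (336 - 2800 + 1820) - 439 = -644 - 439 = -1083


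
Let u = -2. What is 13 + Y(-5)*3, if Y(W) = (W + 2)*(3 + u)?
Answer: 4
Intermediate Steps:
Y(W) = 2 + W (Y(W) = (W + 2)*(3 - 2) = (2 + W)*1 = 2 + W)
13 + Y(-5)*3 = 13 + (2 - 5)*3 = 13 - 3*3 = 13 - 9 = 4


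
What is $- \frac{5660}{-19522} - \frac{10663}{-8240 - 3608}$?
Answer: $\frac{137611383}{115648328} \approx 1.1899$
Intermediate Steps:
$- \frac{5660}{-19522} - \frac{10663}{-8240 - 3608} = \left(-5660\right) \left(- \frac{1}{19522}\right) - \frac{10663}{-11848} = \frac{2830}{9761} - - \frac{10663}{11848} = \frac{2830}{9761} + \frac{10663}{11848} = \frac{137611383}{115648328}$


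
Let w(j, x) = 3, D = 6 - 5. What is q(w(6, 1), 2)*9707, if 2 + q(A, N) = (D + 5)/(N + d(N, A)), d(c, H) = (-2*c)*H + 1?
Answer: -77656/3 ≈ -25885.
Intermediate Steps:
D = 1
d(c, H) = 1 - 2*H*c (d(c, H) = -2*H*c + 1 = 1 - 2*H*c)
q(A, N) = -2 + 6/(1 + N - 2*A*N) (q(A, N) = -2 + (1 + 5)/(N + (1 - 2*A*N)) = -2 + 6/(1 + N - 2*A*N))
q(w(6, 1), 2)*9707 = (2*(2 - 1*2 + 2*3*2)/(1 + 2 - 2*3*2))*9707 = (2*(2 - 2 + 12)/(1 + 2 - 12))*9707 = (2*12/(-9))*9707 = (2*(-1/9)*12)*9707 = -8/3*9707 = -77656/3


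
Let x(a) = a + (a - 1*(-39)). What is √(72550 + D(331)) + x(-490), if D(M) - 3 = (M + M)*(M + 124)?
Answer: -941 + √373763 ≈ -329.64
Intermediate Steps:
D(M) = 3 + 2*M*(124 + M) (D(M) = 3 + (M + M)*(M + 124) = 3 + (2*M)*(124 + M) = 3 + 2*M*(124 + M))
x(a) = 39 + 2*a (x(a) = a + (a + 39) = a + (39 + a) = 39 + 2*a)
√(72550 + D(331)) + x(-490) = √(72550 + (3 + 2*331² + 248*331)) + (39 + 2*(-490)) = √(72550 + (3 + 2*109561 + 82088)) + (39 - 980) = √(72550 + (3 + 219122 + 82088)) - 941 = √(72550 + 301213) - 941 = √373763 - 941 = -941 + √373763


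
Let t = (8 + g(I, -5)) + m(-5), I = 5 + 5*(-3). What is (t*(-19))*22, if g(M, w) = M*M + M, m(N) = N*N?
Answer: -51414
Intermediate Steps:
m(N) = N²
I = -10 (I = 5 - 15 = -10)
g(M, w) = M + M² (g(M, w) = M² + M = M + M²)
t = 123 (t = (8 - 10*(1 - 10)) + (-5)² = (8 - 10*(-9)) + 25 = (8 + 90) + 25 = 98 + 25 = 123)
(t*(-19))*22 = (123*(-19))*22 = -2337*22 = -51414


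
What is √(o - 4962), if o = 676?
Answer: I*√4286 ≈ 65.468*I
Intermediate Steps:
√(o - 4962) = √(676 - 4962) = √(-4286) = I*√4286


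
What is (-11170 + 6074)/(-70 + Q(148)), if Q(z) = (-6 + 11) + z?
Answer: -5096/83 ≈ -61.398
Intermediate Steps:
Q(z) = 5 + z
(-11170 + 6074)/(-70 + Q(148)) = (-11170 + 6074)/(-70 + (5 + 148)) = -5096/(-70 + 153) = -5096/83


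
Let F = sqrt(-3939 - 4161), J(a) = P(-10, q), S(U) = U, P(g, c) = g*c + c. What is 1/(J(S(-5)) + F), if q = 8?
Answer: -2/369 - 5*I/738 ≈ -0.0054201 - 0.0067751*I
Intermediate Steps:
P(g, c) = c + c*g (P(g, c) = c*g + c = c + c*g)
J(a) = -72 (J(a) = 8*(1 - 10) = 8*(-9) = -72)
F = 90*I (F = sqrt(-8100) = 90*I ≈ 90.0*I)
1/(J(S(-5)) + F) = 1/(-72 + 90*I) = (-72 - 90*I)/13284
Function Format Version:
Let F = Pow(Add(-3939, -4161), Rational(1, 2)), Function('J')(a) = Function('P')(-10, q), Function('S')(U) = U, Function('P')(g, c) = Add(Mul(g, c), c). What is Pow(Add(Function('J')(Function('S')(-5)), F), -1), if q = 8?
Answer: Add(Rational(-2, 369), Mul(Rational(-5, 738), I)) ≈ Add(-0.0054201, Mul(-0.0067751, I))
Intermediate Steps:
Function('P')(g, c) = Add(c, Mul(c, g)) (Function('P')(g, c) = Add(Mul(c, g), c) = Add(c, Mul(c, g)))
Function('J')(a) = -72 (Function('J')(a) = Mul(8, Add(1, -10)) = Mul(8, -9) = -72)
F = Mul(90, I) (F = Pow(-8100, Rational(1, 2)) = Mul(90, I) ≈ Mul(90.000, I))
Pow(Add(Function('J')(Function('S')(-5)), F), -1) = Pow(Add(-72, Mul(90, I)), -1) = Mul(Rational(1, 13284), Add(-72, Mul(-90, I)))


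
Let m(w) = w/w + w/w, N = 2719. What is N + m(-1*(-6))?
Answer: 2721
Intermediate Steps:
m(w) = 2 (m(w) = 1 + 1 = 2)
N + m(-1*(-6)) = 2719 + 2 = 2721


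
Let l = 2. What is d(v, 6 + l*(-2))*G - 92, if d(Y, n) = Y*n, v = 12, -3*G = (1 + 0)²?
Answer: -100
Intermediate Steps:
G = -⅓ (G = -(1 + 0)²/3 = -⅓*1² = -⅓*1 = -⅓ ≈ -0.33333)
d(v, 6 + l*(-2))*G - 92 = (12*(6 + 2*(-2)))*(-⅓) - 92 = (12*(6 - 4))*(-⅓) - 92 = (12*2)*(-⅓) - 92 = 24*(-⅓) - 92 = -8 - 92 = -100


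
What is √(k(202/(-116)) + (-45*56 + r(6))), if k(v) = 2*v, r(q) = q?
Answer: I*√2117203/29 ≈ 50.174*I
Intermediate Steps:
√(k(202/(-116)) + (-45*56 + r(6))) = √(2*(202/(-116)) + (-45*56 + 6)) = √(2*(202*(-1/116)) + (-2520 + 6)) = √(2*(-101/58) - 2514) = √(-101/29 - 2514) = √(-73007/29) = I*√2117203/29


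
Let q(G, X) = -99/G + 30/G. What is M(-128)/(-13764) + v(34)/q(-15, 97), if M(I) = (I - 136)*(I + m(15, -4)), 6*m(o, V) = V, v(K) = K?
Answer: 389654/79143 ≈ 4.9234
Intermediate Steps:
m(o, V) = V/6
M(I) = (-136 + I)*(-2/3 + I) (M(I) = (I - 136)*(I + (1/6)*(-4)) = (-136 + I)*(I - 2/3) = (-136 + I)*(-2/3 + I))
q(G, X) = -69/G
M(-128)/(-13764) + v(34)/q(-15, 97) = (272/3 + (-128)**2 - 410/3*(-128))/(-13764) + 34/((-69/(-15))) = (272/3 + 16384 + 52480/3)*(-1/13764) + 34/((-69*(-1/15))) = 33968*(-1/13764) + 34/(23/5) = -8492/3441 + 34*(5/23) = -8492/3441 + 170/23 = 389654/79143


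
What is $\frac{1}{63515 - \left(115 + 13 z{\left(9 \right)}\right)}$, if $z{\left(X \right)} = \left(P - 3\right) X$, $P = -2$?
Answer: $\frac{1}{63985} \approx 1.5629 \cdot 10^{-5}$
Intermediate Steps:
$z{\left(X \right)} = - 5 X$ ($z{\left(X \right)} = \left(-2 - 3\right) X = - 5 X$)
$\frac{1}{63515 - \left(115 + 13 z{\left(9 \right)}\right)} = \frac{1}{63515 - \left(115 + 13 \left(\left(-5\right) 9\right)\right)} = \frac{1}{63515 - -470} = \frac{1}{63515 + \left(585 - 115\right)} = \frac{1}{63515 + 470} = \frac{1}{63985}$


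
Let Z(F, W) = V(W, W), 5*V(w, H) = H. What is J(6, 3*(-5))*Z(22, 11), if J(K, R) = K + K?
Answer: 132/5 ≈ 26.400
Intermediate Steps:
V(w, H) = H/5
Z(F, W) = W/5
J(K, R) = 2*K
J(6, 3*(-5))*Z(22, 11) = (2*6)*((⅕)*11) = 12*(11/5) = 132/5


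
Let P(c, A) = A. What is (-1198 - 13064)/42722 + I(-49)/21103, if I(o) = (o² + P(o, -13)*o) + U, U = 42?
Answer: -84693613/450781183 ≈ -0.18788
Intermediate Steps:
I(o) = 42 + o² - 13*o (I(o) = (o² - 13*o) + 42 = 42 + o² - 13*o)
(-1198 - 13064)/42722 + I(-49)/21103 = (-1198 - 13064)/42722 + (42 + (-49)² - 13*(-49))/21103 = -14262*1/42722 + (42 + 2401 + 637)*(1/21103) = -7131/21361 + 3080*(1/21103) = -7131/21361 + 3080/21103 = -84693613/450781183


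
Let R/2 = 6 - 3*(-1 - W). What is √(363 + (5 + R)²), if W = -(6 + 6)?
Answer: 2*√691 ≈ 52.574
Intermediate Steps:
W = -12 (W = -1*12 = -12)
R = -54 (R = 2*(6 - 3*(-1 - 1*(-12))) = 2*(6 - 3*(-1 + 12)) = 2*(6 - 3*11) = 2*(6 - 33) = 2*(-27) = -54)
√(363 + (5 + R)²) = √(363 + (5 - 54)²) = √(363 + (-49)²) = √(363 + 2401) = √2764 = 2*√691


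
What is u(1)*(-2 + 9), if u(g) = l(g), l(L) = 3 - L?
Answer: 14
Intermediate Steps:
u(g) = 3 - g
u(1)*(-2 + 9) = (3 - 1*1)*(-2 + 9) = (3 - 1)*7 = 2*7 = 14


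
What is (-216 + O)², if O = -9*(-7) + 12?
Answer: 19881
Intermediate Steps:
O = 75 (O = 63 + 12 = 75)
(-216 + O)² = (-216 + 75)² = (-141)² = 19881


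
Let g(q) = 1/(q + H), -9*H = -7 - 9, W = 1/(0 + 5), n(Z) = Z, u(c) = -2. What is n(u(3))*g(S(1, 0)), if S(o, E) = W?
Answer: -90/89 ≈ -1.0112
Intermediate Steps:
W = ⅕ (W = 1/5 = ⅕ ≈ 0.20000)
S(o, E) = ⅕
H = 16/9 (H = -(-7 - 9)/9 = -⅑*(-16) = 16/9 ≈ 1.7778)
g(q) = 1/(16/9 + q) (g(q) = 1/(q + 16/9) = 1/(16/9 + q))
n(u(3))*g(S(1, 0)) = -18/(16 + 9*(⅕)) = -18/(16 + 9/5) = -18/89/5 = -18*5/89 = -2*45/89 = -90/89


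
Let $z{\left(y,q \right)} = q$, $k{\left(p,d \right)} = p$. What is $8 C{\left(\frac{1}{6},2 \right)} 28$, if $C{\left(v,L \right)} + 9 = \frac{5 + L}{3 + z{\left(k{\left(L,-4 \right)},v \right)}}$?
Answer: $- \frac{28896}{19} \approx -1520.8$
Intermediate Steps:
$C{\left(v,L \right)} = -9 + \frac{5 + L}{3 + v}$
$8 C{\left(\frac{1}{6},2 \right)} 28 = 8 \frac{-22 + 2 - \frac{9}{6}}{3 + \frac{1}{6}} \cdot 28 = 8 \frac{-22 + 2 - \frac{3}{2}}{3 + \frac{1}{6}} \cdot 28 = 8 \frac{-22 + 2 - \frac{3}{2}}{\frac{19}{6}} \cdot 28 = 8 \cdot \frac{6}{19} \left(- \frac{43}{2}\right) 28 = 8 \left(- \frac{129}{19}\right) 28 = \left(- \frac{1032}{19}\right) 28 = - \frac{28896}{19}$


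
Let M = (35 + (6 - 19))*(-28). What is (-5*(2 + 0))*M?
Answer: 6160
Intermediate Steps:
M = -616 (M = (35 - 13)*(-28) = 22*(-28) = -616)
(-5*(2 + 0))*M = -5*(2 + 0)*(-616) = -5*2*(-616) = -10*(-616) = 6160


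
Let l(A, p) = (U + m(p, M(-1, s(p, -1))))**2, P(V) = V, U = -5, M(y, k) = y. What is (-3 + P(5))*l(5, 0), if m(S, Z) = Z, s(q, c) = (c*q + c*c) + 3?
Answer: 72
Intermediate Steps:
s(q, c) = 3 + c**2 + c*q (s(q, c) = (c*q + c**2) + 3 = (c**2 + c*q) + 3 = 3 + c**2 + c*q)
l(A, p) = 36 (l(A, p) = (-5 - 1)**2 = (-6)**2 = 36)
(-3 + P(5))*l(5, 0) = (-3 + 5)*36 = 2*36 = 72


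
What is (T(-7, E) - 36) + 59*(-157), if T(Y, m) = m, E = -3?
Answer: -9302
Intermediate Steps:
(T(-7, E) - 36) + 59*(-157) = (-3 - 36) + 59*(-157) = -39 - 9263 = -9302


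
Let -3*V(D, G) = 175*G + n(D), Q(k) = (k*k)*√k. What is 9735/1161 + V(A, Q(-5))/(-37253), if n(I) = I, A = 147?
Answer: 120904948/14416911 + 4375*I*√5/111759 ≈ 8.3863 + 0.087535*I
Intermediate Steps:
Q(k) = k^(5/2) (Q(k) = k²*√k = k^(5/2))
V(D, G) = -175*G/3 - D/3 (V(D, G) = -(175*G + D)/3 = -(D + 175*G)/3 = -175*G/3 - D/3)
9735/1161 + V(A, Q(-5))/(-37253) = 9735/1161 + (-4375*I*√5/3 - ⅓*147)/(-37253) = 9735*(1/1161) + (-4375*I*√5/3 - 49)*(-1/37253) = 3245/387 + (-4375*I*√5/3 - 49)*(-1/37253) = 3245/387 + (-49 - 4375*I*√5/3)*(-1/37253) = 3245/387 + (49/37253 + 4375*I*√5/111759) = 120904948/14416911 + 4375*I*√5/111759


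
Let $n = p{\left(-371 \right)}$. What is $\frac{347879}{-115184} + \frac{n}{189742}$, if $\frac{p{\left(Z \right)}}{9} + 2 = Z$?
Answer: $- \frac{33196964953}{10927621264} \approx -3.0379$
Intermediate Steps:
$p{\left(Z \right)} = -18 + 9 Z$
$n = -3357$ ($n = -18 + 9 \left(-371\right) = -18 - 3339 = -3357$)
$\frac{347879}{-115184} + \frac{n}{189742} = \frac{347879}{-115184} - \frac{3357}{189742} = 347879 \left(- \frac{1}{115184}\right) - \frac{3357}{189742} = - \frac{347879}{115184} - \frac{3357}{189742} = - \frac{33196964953}{10927621264}$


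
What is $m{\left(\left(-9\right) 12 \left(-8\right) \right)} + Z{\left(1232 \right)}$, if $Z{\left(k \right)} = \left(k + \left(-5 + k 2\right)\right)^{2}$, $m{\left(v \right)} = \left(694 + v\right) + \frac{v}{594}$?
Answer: $\frac{149875445}{11} \approx 1.3625 \cdot 10^{7}$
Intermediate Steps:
$m{\left(v \right)} = 694 + \frac{595 v}{594}$ ($m{\left(v \right)} = \left(694 + v\right) + v \frac{1}{594} = \left(694 + v\right) + \frac{v}{594} = 694 + \frac{595 v}{594}$)
$Z{\left(k \right)} = \left(-5 + 3 k\right)^{2}$ ($Z{\left(k \right)} = \left(k + \left(-5 + 2 k\right)\right)^{2} = \left(-5 + 3 k\right)^{2}$)
$m{\left(\left(-9\right) 12 \left(-8\right) \right)} + Z{\left(1232 \right)} = \left(694 + \frac{595 \left(-9\right) 12 \left(-8\right)}{594}\right) + \left(-5 + 3 \cdot 1232\right)^{2} = \left(694 + \frac{595 \left(\left(-108\right) \left(-8\right)\right)}{594}\right) + \left(-5 + 3696\right)^{2} = \left(694 + \frac{595}{594} \cdot 864\right) + 3691^{2} = \left(694 + \frac{9520}{11}\right) + 13623481 = \frac{17154}{11} + 13623481 = \frac{149875445}{11}$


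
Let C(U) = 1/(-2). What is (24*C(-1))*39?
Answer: -468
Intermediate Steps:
C(U) = -½ (C(U) = 1*(-½) = -½)
(24*C(-1))*39 = (24*(-½))*39 = -12*39 = -468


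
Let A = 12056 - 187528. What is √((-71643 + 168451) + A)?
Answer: 2*I*√19666 ≈ 280.47*I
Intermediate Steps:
A = -175472
√((-71643 + 168451) + A) = √((-71643 + 168451) - 175472) = √(96808 - 175472) = √(-78664) = 2*I*√19666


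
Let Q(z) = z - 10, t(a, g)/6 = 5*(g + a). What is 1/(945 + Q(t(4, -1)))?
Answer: 1/1025 ≈ 0.00097561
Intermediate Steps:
t(a, g) = 30*a + 30*g (t(a, g) = 6*(5*(g + a)) = 6*(5*(a + g)) = 6*(5*a + 5*g) = 30*a + 30*g)
Q(z) = -10 + z
1/(945 + Q(t(4, -1))) = 1/(945 + (-10 + (30*4 + 30*(-1)))) = 1/(945 + (-10 + (120 - 30))) = 1/(945 + (-10 + 90)) = 1/(945 + 80) = 1/1025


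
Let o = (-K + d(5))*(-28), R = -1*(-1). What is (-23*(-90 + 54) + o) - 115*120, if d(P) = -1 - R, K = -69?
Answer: -14848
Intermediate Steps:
R = 1
d(P) = -2 (d(P) = -1 - 1*1 = -1 - 1 = -2)
o = -1876 (o = (-1*(-69) - 2)*(-28) = (69 - 2)*(-28) = 67*(-28) = -1876)
(-23*(-90 + 54) + o) - 115*120 = (-23*(-90 + 54) - 1876) - 115*120 = (-23*(-36) - 1876) - 13800 = (828 - 1876) - 13800 = -1048 - 13800 = -14848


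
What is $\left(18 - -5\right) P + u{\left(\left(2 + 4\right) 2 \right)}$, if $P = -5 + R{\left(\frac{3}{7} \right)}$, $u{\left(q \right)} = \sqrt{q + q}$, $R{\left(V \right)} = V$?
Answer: $- \frac{736}{7} + 2 \sqrt{6} \approx -100.24$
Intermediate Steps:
$u{\left(q \right)} = \sqrt{2} \sqrt{q}$ ($u{\left(q \right)} = \sqrt{2 q} = \sqrt{2} \sqrt{q}$)
$P = - \frac{32}{7}$ ($P = -5 + \frac{3}{7} = - \frac{32}{7} \approx -4.5714$)
$\left(18 - -5\right) P + u{\left(\left(2 + 4\right) 2 \right)} = \left(18 - -5\right) \left(- \frac{32}{7}\right) + \sqrt{2} \sqrt{\left(2 + 4\right) 2} = \left(18 + 5\right) \left(- \frac{32}{7}\right) + \sqrt{2} \sqrt{6 \cdot 2} = 23 \left(- \frac{32}{7}\right) + \sqrt{2} \sqrt{12} = - \frac{736}{7} + \sqrt{2} \cdot 2 \sqrt{3} = - \frac{736}{7} + 2 \sqrt{6}$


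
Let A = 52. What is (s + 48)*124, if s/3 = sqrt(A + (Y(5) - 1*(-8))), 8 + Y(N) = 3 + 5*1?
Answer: 5952 + 744*sqrt(15) ≈ 8833.5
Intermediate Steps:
Y(N) = 0 (Y(N) = -8 + (3 + 5*1) = -8 + (3 + 5) = -8 + 8 = 0)
s = 6*sqrt(15) (s = 3*sqrt(52 + (0 - 1*(-8))) = 3*sqrt(52 + (0 + 8)) = 3*sqrt(52 + 8) = 3*sqrt(60) = 3*(2*sqrt(15)) = 6*sqrt(15) ≈ 23.238)
(s + 48)*124 = (6*sqrt(15) + 48)*124 = (48 + 6*sqrt(15))*124 = 5952 + 744*sqrt(15)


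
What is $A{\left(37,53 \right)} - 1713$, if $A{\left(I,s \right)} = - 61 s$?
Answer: $-4946$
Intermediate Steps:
$A{\left(37,53 \right)} - 1713 = \left(-61\right) 53 - 1713 = -3233 - 1713 = -4946$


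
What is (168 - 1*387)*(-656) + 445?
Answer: 144109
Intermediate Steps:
(168 - 1*387)*(-656) + 445 = (168 - 387)*(-656) + 445 = -219*(-656) + 445 = 143664 + 445 = 144109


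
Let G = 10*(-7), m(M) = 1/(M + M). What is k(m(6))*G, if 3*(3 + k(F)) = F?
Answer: 3745/18 ≈ 208.06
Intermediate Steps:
m(M) = 1/(2*M)
k(F) = -3 + F/3
G = -70
k(m(6))*G = (-3 + ((½)/6)/3)*(-70) = (-3 + ((½)*(⅙))/3)*(-70) = (-3 + (⅓)*(1/12))*(-70) = (-3 + 1/36)*(-70) = -107/36*(-70) = 3745/18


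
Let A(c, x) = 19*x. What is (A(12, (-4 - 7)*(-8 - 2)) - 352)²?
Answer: 3020644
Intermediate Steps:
(A(12, (-4 - 7)*(-8 - 2)) - 352)² = (19*((-4 - 7)*(-8 - 2)) - 352)² = (19*(-11*(-10)) - 352)² = (19*110 - 352)² = (2090 - 352)² = 1738² = 3020644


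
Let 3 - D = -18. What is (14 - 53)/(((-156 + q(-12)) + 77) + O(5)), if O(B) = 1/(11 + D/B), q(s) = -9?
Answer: 2964/6683 ≈ 0.44351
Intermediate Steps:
D = 21 (D = 3 - 1*(-18) = 3 + 18 = 21)
O(B) = 1/(11 + 21/B)
(14 - 53)/(((-156 + q(-12)) + 77) + O(5)) = (14 - 53)/(((-156 - 9) + 77) + 5/(21 + 11*5)) = -39/((-165 + 77) + 5/(21 + 55)) = -39/(-88 + 5/76) = -39/(-6683/76) = -39*(-76/6683) = 2964/6683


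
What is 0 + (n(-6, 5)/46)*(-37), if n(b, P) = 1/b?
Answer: 37/276 ≈ 0.13406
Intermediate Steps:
0 + (n(-6, 5)/46)*(-37) = 0 + (1/(-6*46))*(-37) = 0 - 1/6*1/46*(-37) = 0 - 1/276*(-37) = 0 + 37/276 = 37/276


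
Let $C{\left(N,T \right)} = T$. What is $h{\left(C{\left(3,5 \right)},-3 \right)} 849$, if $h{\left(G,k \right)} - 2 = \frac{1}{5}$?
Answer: $\frac{9339}{5} \approx 1867.8$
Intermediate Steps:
$h{\left(G,k \right)} = \frac{11}{5}$ ($h{\left(G,k \right)} = 2 + \frac{1}{5} = \frac{11}{5}$)
$h{\left(C{\left(3,5 \right)},-3 \right)} 849 = \frac{11}{5} \cdot 849 = \frac{9339}{5}$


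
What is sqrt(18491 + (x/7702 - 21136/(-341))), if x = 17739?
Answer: sqrt(127992177963046606)/2626382 ≈ 136.22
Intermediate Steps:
sqrt(18491 + (x/7702 - 21136/(-341))) = sqrt(18491 + (17739/7702 - 21136/(-341))) = sqrt(18491 + (17739*(1/7702) - 21136*(-1/341))) = sqrt(18491 + (17739/7702 + 21136/341)) = sqrt(18491 + 168838471/2626382) = sqrt(48733268033/2626382) = sqrt(127992177963046606)/2626382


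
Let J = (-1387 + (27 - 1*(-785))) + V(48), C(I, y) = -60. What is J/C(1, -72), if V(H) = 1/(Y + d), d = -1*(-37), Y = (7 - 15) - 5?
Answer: 13799/1440 ≈ 9.5826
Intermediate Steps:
Y = -13 (Y = -8 - 5 = -13)
d = 37
V(H) = 1/24 (V(H) = 1/(-13 + 37) = 1/24)
J = -13799/24 (J = (-1387 + (27 - 1*(-785))) + 1/24 = (-1387 + (27 + 785)) + 1/24 = (-1387 + 812) + 1/24 = -575 + 1/24 = -13799/24 ≈ -574.96)
J/C(1, -72) = -13799/24/(-60) = -13799/24*(-1/60) = 13799/1440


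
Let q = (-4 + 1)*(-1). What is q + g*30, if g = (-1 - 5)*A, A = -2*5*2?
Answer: 3603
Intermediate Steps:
A = -20 (A = -10*2 = -20)
q = 3 (q = -3*(-1) = 3)
g = 120 (g = (-1 - 5)*(-20) = -6*(-20) = 120)
q + g*30 = 3 + 120*30 = 3 + 3600 = 3603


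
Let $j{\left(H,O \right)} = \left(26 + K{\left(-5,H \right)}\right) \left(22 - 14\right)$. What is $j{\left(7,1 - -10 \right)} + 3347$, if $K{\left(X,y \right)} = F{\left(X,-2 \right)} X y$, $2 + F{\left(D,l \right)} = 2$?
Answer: $3555$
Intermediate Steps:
$F{\left(D,l \right)} = 0$ ($F{\left(D,l \right)} = -2 + 2 = 0$)
$K{\left(X,y \right)} = 0$ ($K{\left(X,y \right)} = 0 X y = 0$)
$j{\left(H,O \right)} = 208$ ($j{\left(H,O \right)} = \left(26 + 0\right) \left(22 - 14\right) = 26 \cdot 8 = 208$)
$j{\left(7,1 - -10 \right)} + 3347 = 208 + 3347 = 3555$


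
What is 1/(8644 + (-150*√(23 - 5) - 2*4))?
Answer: 2159/18543874 + 225*√2/37087748 ≈ 0.00012501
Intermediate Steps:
1/(8644 + (-150*√(23 - 5) - 2*4)) = 1/(8644 + (-450*√2 - 8)) = 1/(8644 + (-8 - 450*√2)) = 1/(8636 - 450*√2)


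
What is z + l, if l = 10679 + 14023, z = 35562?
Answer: 60264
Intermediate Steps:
l = 24702
z + l = 35562 + 24702 = 60264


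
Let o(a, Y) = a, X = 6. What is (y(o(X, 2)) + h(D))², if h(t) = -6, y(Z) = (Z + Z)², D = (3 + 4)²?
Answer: 19044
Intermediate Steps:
D = 49 (D = 7² = 49)
y(Z) = 4*Z² (y(Z) = (2*Z)² = 4*Z²)
(y(o(X, 2)) + h(D))² = (4*6² - 6)² = (4*36 - 6)² = (144 - 6)² = 138² = 19044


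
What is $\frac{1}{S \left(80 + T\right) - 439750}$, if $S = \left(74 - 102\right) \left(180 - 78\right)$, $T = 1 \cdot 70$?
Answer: $- \frac{1}{868150} \approx -1.1519 \cdot 10^{-6}$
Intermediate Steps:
$T = 70$
$S = -2856$ ($S = \left(-28\right) 102 = -2856$)
$\frac{1}{S \left(80 + T\right) - 439750} = \frac{1}{- 2856 \left(80 + 70\right) - 439750} = \frac{1}{\left(-2856\right) 150 - 439750} = \frac{1}{-428400 - 439750} = \frac{1}{-868150} = - \frac{1}{868150}$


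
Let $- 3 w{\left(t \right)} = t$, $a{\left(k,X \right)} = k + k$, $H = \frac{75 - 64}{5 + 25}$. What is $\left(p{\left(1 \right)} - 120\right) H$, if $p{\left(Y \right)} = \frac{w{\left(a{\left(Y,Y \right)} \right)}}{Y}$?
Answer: $- \frac{1991}{45} \approx -44.244$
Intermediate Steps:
$H = \frac{11}{30} \approx 0.36667$
$a{\left(k,X \right)} = 2 k$
$w{\left(t \right)} = - \frac{t}{3}$
$p{\left(Y \right)} = - \frac{2}{3}$ ($p{\left(Y \right)} = \frac{\left(- \frac{1}{3}\right) 2 Y}{Y} = \frac{\left(- \frac{2}{3}\right) Y}{Y} = - \frac{2}{3}$)
$\left(p{\left(1 \right)} - 120\right) H = \left(- \frac{2}{3} - 120\right) \frac{11}{30} = \left(- \frac{362}{3}\right) \frac{11}{30} = - \frac{1991}{45}$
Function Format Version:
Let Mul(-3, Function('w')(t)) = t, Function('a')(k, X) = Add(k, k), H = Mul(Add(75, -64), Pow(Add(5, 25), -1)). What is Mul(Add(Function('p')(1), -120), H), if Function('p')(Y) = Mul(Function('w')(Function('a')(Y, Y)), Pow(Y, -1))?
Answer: Rational(-1991, 45) ≈ -44.244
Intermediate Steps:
H = Rational(11, 30) (H = Mul(11, Pow(30, -1)) = Mul(11, Rational(1, 30)) = Rational(11, 30) ≈ 0.36667)
Function('a')(k, X) = Mul(2, k)
Function('w')(t) = Mul(Rational(-1, 3), t)
Function('p')(Y) = Rational(-2, 3) (Function('p')(Y) = Mul(Mul(Rational(-1, 3), Mul(2, Y)), Pow(Y, -1)) = Mul(Mul(Rational(-2, 3), Y), Pow(Y, -1)) = Rational(-2, 3))
Mul(Add(Function('p')(1), -120), H) = Mul(Add(Rational(-2, 3), -120), Rational(11, 30)) = Mul(Rational(-362, 3), Rational(11, 30)) = Rational(-1991, 45)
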